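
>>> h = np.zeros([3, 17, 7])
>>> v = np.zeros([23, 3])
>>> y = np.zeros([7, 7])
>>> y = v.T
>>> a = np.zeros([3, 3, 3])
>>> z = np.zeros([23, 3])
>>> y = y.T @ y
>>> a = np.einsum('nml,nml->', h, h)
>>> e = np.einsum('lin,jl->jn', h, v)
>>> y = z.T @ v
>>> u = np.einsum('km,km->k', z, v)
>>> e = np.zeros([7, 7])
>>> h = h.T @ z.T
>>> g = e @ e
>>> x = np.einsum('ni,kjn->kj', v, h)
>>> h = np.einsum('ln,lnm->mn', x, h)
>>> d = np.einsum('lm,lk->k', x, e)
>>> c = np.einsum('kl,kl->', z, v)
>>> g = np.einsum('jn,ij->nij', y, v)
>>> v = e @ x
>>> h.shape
(23, 17)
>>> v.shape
(7, 17)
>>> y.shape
(3, 3)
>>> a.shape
()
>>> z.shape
(23, 3)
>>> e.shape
(7, 7)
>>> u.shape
(23,)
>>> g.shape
(3, 23, 3)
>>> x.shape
(7, 17)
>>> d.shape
(7,)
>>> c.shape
()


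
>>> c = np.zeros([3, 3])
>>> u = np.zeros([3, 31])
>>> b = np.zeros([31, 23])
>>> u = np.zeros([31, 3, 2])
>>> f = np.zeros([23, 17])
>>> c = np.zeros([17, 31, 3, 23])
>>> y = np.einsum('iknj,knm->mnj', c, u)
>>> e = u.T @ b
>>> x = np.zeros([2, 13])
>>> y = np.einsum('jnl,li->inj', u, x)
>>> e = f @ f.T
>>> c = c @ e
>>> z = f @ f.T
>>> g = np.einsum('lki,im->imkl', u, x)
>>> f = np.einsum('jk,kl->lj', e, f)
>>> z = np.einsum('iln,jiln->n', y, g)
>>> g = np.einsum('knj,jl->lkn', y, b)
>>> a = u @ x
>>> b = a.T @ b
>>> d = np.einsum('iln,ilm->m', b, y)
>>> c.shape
(17, 31, 3, 23)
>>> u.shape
(31, 3, 2)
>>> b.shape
(13, 3, 23)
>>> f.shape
(17, 23)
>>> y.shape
(13, 3, 31)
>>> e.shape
(23, 23)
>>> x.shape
(2, 13)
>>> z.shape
(31,)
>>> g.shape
(23, 13, 3)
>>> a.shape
(31, 3, 13)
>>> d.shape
(31,)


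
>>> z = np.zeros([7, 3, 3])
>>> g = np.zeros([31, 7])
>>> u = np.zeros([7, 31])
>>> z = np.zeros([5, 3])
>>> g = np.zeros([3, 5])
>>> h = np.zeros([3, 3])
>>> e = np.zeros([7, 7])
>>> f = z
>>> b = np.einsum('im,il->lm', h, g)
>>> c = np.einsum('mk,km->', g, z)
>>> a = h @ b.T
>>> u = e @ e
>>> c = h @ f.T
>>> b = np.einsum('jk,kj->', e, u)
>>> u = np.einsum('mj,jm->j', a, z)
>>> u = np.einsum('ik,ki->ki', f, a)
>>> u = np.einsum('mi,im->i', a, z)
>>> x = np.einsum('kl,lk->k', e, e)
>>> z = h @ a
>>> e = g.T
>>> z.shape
(3, 5)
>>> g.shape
(3, 5)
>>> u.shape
(5,)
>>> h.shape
(3, 3)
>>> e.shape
(5, 3)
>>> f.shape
(5, 3)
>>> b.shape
()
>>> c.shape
(3, 5)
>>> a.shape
(3, 5)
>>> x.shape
(7,)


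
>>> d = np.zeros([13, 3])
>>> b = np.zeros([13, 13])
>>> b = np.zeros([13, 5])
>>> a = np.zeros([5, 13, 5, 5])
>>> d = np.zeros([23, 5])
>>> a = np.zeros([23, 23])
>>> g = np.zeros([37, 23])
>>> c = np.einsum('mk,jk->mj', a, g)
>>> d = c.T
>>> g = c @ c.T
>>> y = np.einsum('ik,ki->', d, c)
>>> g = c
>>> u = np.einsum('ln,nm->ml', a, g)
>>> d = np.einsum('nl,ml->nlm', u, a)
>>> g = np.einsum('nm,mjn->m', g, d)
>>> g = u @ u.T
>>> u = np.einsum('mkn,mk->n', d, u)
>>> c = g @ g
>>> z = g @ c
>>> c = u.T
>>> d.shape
(37, 23, 23)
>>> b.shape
(13, 5)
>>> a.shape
(23, 23)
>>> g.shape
(37, 37)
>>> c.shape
(23,)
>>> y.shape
()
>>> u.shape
(23,)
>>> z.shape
(37, 37)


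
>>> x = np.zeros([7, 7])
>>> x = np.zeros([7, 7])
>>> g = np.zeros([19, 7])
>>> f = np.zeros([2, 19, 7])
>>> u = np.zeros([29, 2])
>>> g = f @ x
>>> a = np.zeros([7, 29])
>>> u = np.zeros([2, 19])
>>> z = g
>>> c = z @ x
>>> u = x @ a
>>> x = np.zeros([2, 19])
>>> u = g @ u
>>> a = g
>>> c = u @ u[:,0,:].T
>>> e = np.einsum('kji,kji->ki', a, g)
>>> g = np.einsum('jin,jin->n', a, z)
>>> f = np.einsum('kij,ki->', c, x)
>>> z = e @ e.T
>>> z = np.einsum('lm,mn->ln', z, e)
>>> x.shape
(2, 19)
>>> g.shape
(7,)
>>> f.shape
()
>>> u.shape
(2, 19, 29)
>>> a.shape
(2, 19, 7)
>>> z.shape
(2, 7)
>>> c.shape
(2, 19, 2)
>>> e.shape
(2, 7)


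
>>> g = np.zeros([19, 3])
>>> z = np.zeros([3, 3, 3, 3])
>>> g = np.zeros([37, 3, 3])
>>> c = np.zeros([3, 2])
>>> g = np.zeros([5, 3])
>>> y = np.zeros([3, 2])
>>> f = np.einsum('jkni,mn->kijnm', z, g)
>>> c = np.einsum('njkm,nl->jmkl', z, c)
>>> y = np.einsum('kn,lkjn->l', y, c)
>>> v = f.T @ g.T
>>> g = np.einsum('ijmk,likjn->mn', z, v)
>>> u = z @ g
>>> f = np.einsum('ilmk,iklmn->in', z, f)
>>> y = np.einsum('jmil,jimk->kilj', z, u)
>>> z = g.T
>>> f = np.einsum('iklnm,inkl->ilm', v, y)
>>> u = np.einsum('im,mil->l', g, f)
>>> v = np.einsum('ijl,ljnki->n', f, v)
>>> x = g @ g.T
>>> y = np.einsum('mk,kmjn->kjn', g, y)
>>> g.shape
(3, 5)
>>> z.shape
(5, 3)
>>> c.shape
(3, 3, 3, 2)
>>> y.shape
(5, 3, 3)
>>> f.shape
(5, 3, 5)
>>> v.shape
(3,)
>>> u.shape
(5,)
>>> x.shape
(3, 3)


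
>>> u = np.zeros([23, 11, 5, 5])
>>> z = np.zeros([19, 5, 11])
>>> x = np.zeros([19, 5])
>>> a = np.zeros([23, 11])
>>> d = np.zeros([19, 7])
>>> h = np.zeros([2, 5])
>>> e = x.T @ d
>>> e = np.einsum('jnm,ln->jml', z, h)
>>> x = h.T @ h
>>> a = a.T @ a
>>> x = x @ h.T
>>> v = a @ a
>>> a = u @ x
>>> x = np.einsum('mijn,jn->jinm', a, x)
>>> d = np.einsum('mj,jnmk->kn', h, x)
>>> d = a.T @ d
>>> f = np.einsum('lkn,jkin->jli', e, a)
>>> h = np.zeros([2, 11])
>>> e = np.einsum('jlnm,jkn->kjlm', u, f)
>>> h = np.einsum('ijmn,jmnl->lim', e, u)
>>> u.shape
(23, 11, 5, 5)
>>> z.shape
(19, 5, 11)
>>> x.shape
(5, 11, 2, 23)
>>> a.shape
(23, 11, 5, 2)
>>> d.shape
(2, 5, 11, 11)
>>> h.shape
(5, 19, 11)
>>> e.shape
(19, 23, 11, 5)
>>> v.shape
(11, 11)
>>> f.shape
(23, 19, 5)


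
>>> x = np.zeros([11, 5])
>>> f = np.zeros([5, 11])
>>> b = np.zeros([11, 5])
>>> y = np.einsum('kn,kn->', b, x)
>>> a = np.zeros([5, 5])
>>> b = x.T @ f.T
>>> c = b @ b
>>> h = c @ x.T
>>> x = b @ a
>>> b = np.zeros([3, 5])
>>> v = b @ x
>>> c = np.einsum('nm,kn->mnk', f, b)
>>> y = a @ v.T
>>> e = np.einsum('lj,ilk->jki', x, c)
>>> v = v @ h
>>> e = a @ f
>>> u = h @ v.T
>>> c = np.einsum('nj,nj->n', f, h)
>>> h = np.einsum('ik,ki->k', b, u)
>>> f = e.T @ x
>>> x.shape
(5, 5)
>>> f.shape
(11, 5)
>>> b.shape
(3, 5)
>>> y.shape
(5, 3)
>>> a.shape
(5, 5)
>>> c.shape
(5,)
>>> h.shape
(5,)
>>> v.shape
(3, 11)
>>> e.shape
(5, 11)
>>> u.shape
(5, 3)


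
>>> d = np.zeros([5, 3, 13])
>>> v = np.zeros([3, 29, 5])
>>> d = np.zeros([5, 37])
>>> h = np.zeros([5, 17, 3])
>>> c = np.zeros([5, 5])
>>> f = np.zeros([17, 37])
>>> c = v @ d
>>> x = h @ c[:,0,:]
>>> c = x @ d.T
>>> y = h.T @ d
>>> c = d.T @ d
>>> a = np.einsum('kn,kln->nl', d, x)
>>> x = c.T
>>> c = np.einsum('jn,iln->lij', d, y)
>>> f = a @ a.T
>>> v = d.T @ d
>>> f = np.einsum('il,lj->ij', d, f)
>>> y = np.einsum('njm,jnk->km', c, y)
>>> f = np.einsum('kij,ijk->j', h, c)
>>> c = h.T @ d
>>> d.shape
(5, 37)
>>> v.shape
(37, 37)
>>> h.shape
(5, 17, 3)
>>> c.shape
(3, 17, 37)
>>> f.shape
(3,)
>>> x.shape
(37, 37)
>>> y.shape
(37, 5)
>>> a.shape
(37, 17)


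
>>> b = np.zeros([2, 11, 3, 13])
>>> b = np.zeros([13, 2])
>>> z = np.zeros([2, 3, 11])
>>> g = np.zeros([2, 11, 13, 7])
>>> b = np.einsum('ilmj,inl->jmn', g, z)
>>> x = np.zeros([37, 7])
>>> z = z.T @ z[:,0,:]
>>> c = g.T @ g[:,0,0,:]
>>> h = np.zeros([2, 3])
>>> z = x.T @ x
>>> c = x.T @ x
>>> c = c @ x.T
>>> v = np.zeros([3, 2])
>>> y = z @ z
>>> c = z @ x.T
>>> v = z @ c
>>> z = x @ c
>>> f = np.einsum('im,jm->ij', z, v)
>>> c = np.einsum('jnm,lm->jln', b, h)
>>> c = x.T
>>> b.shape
(7, 13, 3)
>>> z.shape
(37, 37)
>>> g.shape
(2, 11, 13, 7)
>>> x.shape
(37, 7)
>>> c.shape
(7, 37)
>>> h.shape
(2, 3)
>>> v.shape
(7, 37)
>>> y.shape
(7, 7)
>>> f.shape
(37, 7)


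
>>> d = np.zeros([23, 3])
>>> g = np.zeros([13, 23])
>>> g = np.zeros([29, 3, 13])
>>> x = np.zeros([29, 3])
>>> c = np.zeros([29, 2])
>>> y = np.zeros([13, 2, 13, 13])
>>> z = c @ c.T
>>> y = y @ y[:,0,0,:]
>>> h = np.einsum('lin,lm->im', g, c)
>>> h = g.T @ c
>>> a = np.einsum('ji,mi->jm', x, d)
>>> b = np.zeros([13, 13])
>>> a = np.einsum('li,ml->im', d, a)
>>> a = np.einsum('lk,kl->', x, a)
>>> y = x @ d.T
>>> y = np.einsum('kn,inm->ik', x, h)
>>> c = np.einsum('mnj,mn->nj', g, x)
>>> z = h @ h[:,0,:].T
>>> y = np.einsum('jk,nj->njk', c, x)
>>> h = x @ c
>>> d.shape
(23, 3)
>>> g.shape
(29, 3, 13)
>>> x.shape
(29, 3)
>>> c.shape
(3, 13)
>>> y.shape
(29, 3, 13)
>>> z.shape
(13, 3, 13)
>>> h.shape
(29, 13)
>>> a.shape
()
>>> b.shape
(13, 13)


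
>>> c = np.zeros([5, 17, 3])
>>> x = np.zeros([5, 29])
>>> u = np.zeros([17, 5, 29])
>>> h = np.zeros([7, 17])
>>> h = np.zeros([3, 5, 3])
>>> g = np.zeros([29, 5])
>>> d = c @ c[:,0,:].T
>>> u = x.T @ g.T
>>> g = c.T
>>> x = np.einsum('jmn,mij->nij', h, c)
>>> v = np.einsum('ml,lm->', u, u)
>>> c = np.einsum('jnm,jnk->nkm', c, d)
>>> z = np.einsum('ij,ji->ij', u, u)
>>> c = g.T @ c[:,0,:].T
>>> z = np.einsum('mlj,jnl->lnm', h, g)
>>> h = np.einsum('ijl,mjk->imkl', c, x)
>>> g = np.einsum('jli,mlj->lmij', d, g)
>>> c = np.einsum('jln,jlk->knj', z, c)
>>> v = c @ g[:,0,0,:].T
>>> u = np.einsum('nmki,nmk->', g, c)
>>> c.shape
(17, 3, 5)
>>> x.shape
(3, 17, 3)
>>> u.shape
()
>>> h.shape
(5, 3, 3, 17)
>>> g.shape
(17, 3, 5, 5)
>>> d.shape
(5, 17, 5)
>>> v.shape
(17, 3, 17)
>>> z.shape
(5, 17, 3)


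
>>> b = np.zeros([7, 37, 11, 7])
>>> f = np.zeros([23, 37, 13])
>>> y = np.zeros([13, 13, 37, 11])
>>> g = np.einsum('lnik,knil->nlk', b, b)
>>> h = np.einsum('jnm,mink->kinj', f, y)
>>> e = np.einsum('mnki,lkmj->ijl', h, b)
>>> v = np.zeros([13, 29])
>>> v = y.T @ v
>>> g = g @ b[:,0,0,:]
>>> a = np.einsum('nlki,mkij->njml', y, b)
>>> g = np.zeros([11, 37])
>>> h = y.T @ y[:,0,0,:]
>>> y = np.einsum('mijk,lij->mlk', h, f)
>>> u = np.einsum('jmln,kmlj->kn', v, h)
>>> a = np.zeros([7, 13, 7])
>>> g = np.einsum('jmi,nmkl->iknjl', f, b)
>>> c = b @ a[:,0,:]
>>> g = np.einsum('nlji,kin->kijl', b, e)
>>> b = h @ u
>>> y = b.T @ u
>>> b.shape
(11, 37, 13, 29)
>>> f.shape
(23, 37, 13)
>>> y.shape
(29, 13, 37, 29)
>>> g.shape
(23, 7, 11, 37)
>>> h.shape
(11, 37, 13, 11)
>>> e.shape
(23, 7, 7)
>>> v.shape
(11, 37, 13, 29)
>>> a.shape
(7, 13, 7)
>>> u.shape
(11, 29)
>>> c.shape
(7, 37, 11, 7)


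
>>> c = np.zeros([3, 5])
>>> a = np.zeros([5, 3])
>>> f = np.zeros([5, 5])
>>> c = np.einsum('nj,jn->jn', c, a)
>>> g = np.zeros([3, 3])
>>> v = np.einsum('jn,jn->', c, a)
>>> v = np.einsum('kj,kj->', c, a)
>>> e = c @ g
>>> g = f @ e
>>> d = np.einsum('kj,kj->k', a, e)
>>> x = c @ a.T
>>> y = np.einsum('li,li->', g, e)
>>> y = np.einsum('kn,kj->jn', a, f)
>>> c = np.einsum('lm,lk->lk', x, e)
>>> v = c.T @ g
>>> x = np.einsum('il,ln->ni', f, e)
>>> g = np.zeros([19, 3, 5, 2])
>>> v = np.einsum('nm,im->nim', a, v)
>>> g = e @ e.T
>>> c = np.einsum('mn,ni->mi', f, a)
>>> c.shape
(5, 3)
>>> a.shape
(5, 3)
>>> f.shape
(5, 5)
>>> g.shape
(5, 5)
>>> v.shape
(5, 3, 3)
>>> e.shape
(5, 3)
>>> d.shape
(5,)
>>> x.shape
(3, 5)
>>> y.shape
(5, 3)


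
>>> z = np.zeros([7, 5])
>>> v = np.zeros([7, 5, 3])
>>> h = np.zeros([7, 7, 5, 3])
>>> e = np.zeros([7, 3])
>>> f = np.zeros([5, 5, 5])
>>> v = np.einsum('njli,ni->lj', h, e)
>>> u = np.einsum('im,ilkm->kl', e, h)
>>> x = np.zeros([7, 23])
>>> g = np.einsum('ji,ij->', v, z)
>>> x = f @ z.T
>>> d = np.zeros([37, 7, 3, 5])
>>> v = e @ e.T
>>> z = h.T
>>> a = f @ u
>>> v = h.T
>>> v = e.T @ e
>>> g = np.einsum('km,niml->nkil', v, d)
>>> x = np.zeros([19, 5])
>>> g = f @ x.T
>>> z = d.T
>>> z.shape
(5, 3, 7, 37)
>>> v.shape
(3, 3)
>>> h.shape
(7, 7, 5, 3)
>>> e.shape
(7, 3)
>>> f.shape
(5, 5, 5)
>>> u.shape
(5, 7)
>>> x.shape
(19, 5)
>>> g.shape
(5, 5, 19)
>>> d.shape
(37, 7, 3, 5)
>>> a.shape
(5, 5, 7)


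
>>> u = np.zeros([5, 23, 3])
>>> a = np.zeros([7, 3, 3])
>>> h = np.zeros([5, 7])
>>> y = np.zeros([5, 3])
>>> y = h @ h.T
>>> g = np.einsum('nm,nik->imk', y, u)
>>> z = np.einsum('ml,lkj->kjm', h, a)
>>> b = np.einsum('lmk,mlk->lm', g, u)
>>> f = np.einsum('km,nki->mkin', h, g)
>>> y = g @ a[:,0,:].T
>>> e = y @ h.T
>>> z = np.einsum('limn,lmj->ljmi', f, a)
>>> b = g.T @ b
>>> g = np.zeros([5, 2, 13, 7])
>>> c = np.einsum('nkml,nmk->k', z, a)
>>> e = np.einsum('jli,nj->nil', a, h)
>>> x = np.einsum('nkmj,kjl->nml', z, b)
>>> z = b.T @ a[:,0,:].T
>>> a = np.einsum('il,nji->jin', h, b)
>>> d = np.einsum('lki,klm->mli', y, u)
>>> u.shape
(5, 23, 3)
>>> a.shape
(5, 5, 3)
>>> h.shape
(5, 7)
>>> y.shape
(23, 5, 7)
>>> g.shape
(5, 2, 13, 7)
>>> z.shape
(5, 5, 7)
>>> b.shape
(3, 5, 5)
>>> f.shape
(7, 5, 3, 23)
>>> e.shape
(5, 3, 3)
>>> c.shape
(3,)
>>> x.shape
(7, 3, 5)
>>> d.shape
(3, 23, 7)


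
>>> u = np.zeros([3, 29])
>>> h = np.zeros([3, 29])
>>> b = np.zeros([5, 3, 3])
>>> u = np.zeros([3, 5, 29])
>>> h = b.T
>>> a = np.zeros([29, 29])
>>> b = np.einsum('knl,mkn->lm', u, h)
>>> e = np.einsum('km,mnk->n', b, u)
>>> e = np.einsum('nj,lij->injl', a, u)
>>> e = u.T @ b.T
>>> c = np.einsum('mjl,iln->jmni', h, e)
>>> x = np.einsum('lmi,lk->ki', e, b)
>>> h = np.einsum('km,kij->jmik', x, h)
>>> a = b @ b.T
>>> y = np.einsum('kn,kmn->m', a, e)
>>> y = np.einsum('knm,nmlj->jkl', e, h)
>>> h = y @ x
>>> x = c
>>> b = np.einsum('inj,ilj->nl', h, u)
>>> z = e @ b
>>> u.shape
(3, 5, 29)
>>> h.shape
(3, 29, 29)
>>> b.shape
(29, 5)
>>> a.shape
(29, 29)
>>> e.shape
(29, 5, 29)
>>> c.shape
(3, 3, 29, 29)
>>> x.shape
(3, 3, 29, 29)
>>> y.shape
(3, 29, 3)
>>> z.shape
(29, 5, 5)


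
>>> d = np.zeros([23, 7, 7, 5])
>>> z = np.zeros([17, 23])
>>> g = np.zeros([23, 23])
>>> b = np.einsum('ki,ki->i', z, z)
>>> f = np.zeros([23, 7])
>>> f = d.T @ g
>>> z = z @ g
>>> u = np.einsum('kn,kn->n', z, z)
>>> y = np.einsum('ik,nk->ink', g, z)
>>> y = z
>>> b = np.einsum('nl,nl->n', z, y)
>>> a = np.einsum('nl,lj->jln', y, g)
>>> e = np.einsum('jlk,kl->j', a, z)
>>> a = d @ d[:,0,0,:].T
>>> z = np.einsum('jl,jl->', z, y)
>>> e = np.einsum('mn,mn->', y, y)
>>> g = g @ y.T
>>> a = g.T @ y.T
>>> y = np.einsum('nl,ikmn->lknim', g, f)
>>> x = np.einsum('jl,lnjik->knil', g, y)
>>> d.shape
(23, 7, 7, 5)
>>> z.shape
()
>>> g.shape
(23, 17)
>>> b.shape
(17,)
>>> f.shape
(5, 7, 7, 23)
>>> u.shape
(23,)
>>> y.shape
(17, 7, 23, 5, 7)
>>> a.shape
(17, 17)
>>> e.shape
()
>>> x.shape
(7, 7, 5, 17)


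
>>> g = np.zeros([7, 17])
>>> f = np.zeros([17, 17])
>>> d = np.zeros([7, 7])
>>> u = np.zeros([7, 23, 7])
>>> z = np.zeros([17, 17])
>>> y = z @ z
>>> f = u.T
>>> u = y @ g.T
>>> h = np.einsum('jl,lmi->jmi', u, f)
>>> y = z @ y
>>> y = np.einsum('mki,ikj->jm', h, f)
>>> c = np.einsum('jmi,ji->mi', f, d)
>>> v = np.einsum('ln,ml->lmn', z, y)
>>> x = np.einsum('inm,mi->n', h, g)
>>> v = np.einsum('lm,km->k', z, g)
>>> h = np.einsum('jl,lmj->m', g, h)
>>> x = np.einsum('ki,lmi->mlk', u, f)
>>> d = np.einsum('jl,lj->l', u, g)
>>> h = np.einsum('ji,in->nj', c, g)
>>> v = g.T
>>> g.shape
(7, 17)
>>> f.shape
(7, 23, 7)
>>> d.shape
(7,)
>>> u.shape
(17, 7)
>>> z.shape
(17, 17)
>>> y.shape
(7, 17)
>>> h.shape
(17, 23)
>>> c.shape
(23, 7)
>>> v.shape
(17, 7)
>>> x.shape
(23, 7, 17)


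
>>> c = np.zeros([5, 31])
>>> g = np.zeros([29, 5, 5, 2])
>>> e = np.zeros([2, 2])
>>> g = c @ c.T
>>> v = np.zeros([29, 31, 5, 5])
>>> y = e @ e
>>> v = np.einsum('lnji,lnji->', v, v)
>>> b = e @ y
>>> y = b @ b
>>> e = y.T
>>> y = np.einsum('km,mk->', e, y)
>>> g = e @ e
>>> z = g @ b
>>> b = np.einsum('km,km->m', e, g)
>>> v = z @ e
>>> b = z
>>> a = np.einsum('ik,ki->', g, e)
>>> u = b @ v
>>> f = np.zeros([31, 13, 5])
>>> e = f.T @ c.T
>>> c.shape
(5, 31)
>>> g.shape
(2, 2)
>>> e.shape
(5, 13, 5)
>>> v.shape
(2, 2)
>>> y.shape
()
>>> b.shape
(2, 2)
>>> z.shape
(2, 2)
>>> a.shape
()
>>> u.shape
(2, 2)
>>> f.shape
(31, 13, 5)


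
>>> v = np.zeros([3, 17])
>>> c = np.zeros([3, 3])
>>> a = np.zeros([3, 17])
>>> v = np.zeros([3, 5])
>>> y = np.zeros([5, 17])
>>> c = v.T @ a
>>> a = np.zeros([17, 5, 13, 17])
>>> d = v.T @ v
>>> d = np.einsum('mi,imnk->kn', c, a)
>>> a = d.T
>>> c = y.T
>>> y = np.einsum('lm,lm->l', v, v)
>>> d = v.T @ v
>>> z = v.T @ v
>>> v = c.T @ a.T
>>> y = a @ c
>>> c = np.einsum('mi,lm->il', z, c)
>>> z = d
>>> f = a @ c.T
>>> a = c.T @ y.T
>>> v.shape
(5, 13)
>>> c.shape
(5, 17)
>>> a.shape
(17, 13)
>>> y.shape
(13, 5)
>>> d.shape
(5, 5)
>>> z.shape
(5, 5)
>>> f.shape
(13, 5)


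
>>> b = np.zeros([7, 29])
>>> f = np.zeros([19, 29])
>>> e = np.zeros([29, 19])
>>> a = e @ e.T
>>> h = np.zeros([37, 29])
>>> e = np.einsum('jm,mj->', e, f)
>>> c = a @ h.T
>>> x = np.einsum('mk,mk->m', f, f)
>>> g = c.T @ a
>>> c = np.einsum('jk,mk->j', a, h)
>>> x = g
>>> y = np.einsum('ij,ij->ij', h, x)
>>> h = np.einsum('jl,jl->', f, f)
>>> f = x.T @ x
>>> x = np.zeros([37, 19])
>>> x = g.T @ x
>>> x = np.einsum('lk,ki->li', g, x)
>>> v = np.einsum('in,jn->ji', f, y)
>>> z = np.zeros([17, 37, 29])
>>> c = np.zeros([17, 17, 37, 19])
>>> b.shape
(7, 29)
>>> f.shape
(29, 29)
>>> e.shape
()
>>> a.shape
(29, 29)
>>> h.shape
()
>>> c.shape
(17, 17, 37, 19)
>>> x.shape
(37, 19)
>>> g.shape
(37, 29)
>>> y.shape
(37, 29)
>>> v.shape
(37, 29)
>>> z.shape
(17, 37, 29)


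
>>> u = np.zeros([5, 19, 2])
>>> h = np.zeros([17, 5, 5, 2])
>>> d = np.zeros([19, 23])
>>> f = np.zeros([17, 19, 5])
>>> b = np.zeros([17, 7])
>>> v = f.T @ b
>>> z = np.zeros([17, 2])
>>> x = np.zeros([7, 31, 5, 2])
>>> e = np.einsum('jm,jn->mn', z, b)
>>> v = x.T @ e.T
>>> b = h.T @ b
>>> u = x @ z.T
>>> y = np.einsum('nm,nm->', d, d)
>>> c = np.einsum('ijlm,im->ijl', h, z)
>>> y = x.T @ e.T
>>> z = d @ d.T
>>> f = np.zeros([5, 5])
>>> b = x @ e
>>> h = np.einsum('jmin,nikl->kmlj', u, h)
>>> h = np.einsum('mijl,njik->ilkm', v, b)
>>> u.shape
(7, 31, 5, 17)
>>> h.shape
(5, 2, 7, 2)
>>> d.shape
(19, 23)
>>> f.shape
(5, 5)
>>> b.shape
(7, 31, 5, 7)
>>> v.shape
(2, 5, 31, 2)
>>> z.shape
(19, 19)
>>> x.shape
(7, 31, 5, 2)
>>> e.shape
(2, 7)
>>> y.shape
(2, 5, 31, 2)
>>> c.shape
(17, 5, 5)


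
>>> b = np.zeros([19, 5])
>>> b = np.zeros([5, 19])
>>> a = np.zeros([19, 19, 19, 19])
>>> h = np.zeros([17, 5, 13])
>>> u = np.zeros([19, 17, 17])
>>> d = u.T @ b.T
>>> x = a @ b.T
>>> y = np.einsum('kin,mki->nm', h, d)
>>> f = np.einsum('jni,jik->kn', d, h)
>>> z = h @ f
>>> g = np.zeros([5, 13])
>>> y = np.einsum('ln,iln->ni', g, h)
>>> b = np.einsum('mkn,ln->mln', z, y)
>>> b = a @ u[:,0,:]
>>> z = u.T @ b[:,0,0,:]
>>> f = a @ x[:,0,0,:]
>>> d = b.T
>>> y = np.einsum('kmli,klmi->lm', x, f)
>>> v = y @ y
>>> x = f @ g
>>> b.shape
(19, 19, 19, 17)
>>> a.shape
(19, 19, 19, 19)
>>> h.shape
(17, 5, 13)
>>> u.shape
(19, 17, 17)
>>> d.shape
(17, 19, 19, 19)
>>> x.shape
(19, 19, 19, 13)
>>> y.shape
(19, 19)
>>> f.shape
(19, 19, 19, 5)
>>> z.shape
(17, 17, 17)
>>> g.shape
(5, 13)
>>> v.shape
(19, 19)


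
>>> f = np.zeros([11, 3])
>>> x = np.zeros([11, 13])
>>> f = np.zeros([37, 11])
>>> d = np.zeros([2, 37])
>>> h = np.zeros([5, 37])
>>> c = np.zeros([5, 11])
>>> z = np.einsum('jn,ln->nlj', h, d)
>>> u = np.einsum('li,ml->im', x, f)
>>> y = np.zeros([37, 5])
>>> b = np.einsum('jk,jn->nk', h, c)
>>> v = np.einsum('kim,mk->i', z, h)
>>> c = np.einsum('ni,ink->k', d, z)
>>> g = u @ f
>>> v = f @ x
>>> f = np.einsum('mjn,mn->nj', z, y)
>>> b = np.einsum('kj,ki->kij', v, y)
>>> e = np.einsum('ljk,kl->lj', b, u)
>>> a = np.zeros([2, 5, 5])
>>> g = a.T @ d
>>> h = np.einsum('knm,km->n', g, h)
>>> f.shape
(5, 2)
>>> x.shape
(11, 13)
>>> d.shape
(2, 37)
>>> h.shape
(5,)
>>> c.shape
(5,)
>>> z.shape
(37, 2, 5)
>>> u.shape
(13, 37)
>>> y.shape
(37, 5)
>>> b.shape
(37, 5, 13)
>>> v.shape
(37, 13)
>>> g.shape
(5, 5, 37)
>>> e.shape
(37, 5)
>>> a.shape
(2, 5, 5)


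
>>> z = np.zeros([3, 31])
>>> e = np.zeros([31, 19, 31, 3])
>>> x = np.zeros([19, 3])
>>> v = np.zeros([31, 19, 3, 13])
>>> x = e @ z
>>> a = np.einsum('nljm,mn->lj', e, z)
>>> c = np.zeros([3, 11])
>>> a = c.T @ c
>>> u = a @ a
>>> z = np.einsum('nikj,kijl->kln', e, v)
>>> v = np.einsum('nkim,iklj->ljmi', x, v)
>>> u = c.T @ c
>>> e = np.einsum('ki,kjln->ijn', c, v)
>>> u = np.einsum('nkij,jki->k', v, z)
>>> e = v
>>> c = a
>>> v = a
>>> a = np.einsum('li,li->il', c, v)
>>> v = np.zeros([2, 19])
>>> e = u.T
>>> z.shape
(31, 13, 31)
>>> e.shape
(13,)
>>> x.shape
(31, 19, 31, 31)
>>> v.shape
(2, 19)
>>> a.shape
(11, 11)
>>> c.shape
(11, 11)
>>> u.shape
(13,)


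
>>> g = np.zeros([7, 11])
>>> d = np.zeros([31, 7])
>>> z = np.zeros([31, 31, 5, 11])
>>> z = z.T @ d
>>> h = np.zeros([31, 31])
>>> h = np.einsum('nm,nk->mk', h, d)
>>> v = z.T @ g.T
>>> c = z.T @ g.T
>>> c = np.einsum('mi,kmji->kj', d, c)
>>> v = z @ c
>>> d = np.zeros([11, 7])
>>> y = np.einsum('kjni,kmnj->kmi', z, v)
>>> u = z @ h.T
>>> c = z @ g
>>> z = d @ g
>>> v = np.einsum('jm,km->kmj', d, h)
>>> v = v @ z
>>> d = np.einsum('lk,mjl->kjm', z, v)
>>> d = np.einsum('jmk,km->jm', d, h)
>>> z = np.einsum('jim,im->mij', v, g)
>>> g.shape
(7, 11)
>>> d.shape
(11, 7)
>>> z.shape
(11, 7, 31)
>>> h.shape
(31, 7)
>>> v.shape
(31, 7, 11)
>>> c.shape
(11, 5, 31, 11)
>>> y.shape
(11, 5, 7)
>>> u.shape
(11, 5, 31, 31)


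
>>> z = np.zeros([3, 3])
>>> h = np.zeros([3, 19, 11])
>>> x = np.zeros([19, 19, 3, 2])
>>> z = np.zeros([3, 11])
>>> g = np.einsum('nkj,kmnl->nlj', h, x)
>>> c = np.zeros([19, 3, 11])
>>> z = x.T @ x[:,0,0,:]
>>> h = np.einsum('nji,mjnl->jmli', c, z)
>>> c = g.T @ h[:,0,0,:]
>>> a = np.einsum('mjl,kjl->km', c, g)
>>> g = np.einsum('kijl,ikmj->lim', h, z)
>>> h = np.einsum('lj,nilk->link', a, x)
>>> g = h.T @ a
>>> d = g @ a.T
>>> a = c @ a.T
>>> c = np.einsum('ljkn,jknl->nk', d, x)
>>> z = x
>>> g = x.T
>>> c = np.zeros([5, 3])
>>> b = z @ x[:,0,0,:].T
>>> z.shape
(19, 19, 3, 2)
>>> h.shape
(3, 19, 19, 2)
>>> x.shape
(19, 19, 3, 2)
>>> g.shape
(2, 3, 19, 19)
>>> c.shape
(5, 3)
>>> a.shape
(11, 2, 3)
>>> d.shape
(2, 19, 19, 3)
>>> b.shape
(19, 19, 3, 19)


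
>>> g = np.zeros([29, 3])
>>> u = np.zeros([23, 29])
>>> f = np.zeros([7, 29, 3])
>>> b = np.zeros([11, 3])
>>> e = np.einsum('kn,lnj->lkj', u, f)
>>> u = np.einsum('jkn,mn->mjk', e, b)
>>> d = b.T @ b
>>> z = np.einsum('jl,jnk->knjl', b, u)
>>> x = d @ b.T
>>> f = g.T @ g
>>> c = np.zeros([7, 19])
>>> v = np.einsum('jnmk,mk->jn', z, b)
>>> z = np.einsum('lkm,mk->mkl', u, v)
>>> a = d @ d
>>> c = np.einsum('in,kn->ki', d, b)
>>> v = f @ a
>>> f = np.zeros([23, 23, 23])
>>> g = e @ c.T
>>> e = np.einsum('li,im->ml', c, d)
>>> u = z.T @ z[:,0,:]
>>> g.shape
(7, 23, 11)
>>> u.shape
(11, 7, 11)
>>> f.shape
(23, 23, 23)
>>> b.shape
(11, 3)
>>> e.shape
(3, 11)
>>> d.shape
(3, 3)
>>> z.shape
(23, 7, 11)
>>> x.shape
(3, 11)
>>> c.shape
(11, 3)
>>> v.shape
(3, 3)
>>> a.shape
(3, 3)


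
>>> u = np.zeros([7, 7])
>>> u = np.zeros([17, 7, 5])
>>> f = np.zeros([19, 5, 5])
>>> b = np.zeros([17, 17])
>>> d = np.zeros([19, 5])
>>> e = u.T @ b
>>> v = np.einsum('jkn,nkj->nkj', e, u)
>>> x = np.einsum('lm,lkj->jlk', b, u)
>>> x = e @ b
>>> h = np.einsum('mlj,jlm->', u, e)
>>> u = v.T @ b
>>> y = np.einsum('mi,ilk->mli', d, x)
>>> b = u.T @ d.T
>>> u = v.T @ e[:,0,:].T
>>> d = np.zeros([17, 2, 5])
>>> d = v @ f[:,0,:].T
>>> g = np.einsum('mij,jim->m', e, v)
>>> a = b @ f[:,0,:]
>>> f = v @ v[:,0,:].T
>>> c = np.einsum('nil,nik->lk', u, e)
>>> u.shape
(5, 7, 5)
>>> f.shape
(17, 7, 17)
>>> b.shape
(17, 7, 19)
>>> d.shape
(17, 7, 19)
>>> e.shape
(5, 7, 17)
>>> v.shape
(17, 7, 5)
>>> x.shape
(5, 7, 17)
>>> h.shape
()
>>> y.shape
(19, 7, 5)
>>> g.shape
(5,)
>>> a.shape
(17, 7, 5)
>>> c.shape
(5, 17)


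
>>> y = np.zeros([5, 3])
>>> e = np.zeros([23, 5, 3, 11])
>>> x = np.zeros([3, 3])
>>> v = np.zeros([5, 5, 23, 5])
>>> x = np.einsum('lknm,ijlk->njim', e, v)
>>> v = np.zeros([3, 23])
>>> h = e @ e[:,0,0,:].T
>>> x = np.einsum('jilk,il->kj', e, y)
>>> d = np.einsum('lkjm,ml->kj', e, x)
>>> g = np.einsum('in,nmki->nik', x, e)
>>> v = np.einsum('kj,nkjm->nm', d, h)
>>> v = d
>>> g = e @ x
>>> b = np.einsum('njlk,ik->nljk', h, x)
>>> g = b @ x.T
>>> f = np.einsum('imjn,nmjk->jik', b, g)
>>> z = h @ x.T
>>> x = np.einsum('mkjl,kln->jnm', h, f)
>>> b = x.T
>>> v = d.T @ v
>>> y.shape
(5, 3)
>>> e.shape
(23, 5, 3, 11)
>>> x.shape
(3, 11, 23)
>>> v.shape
(3, 3)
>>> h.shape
(23, 5, 3, 23)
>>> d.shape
(5, 3)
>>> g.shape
(23, 3, 5, 11)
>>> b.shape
(23, 11, 3)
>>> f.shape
(5, 23, 11)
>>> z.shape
(23, 5, 3, 11)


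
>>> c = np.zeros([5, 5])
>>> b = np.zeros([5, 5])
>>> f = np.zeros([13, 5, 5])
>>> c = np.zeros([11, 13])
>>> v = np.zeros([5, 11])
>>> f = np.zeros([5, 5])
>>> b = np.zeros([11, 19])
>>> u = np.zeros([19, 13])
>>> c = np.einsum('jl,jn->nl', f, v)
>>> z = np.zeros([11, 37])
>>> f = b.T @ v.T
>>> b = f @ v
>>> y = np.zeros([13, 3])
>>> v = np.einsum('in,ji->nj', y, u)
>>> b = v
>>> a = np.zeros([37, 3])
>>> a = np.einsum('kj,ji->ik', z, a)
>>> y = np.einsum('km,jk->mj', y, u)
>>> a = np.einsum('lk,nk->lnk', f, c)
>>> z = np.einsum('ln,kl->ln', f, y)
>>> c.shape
(11, 5)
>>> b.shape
(3, 19)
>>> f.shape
(19, 5)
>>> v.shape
(3, 19)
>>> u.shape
(19, 13)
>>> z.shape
(19, 5)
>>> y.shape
(3, 19)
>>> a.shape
(19, 11, 5)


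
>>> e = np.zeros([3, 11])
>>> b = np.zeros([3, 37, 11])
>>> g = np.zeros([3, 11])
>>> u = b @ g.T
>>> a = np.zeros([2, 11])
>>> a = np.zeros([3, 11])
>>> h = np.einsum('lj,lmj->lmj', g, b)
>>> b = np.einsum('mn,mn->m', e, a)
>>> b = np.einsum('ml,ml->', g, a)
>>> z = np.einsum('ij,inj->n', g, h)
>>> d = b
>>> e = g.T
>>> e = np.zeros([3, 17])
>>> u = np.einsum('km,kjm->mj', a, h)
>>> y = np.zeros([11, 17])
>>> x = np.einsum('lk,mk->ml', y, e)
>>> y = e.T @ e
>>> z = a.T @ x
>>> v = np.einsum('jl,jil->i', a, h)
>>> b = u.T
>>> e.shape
(3, 17)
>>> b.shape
(37, 11)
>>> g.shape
(3, 11)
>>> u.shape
(11, 37)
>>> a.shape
(3, 11)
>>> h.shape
(3, 37, 11)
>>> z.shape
(11, 11)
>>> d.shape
()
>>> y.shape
(17, 17)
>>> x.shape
(3, 11)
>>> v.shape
(37,)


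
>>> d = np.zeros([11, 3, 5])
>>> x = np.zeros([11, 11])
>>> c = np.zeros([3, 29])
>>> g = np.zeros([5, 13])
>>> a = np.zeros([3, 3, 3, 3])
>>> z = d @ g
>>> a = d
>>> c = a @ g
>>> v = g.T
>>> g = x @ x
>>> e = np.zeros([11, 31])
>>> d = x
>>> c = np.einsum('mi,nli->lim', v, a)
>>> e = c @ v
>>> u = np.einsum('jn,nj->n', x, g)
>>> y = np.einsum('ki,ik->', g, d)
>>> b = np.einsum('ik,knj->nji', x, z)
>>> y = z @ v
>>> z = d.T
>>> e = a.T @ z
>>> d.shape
(11, 11)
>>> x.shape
(11, 11)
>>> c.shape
(3, 5, 13)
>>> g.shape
(11, 11)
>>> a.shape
(11, 3, 5)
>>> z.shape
(11, 11)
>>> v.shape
(13, 5)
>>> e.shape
(5, 3, 11)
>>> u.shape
(11,)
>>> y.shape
(11, 3, 5)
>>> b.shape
(3, 13, 11)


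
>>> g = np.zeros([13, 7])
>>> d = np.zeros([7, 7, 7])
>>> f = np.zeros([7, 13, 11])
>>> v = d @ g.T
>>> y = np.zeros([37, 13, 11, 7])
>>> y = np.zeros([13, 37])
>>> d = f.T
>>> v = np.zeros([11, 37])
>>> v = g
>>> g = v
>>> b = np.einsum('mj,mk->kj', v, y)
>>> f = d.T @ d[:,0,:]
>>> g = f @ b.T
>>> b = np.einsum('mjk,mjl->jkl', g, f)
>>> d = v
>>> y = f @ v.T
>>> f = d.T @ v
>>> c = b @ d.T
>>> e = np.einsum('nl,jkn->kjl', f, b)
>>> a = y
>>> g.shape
(7, 13, 37)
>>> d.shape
(13, 7)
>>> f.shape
(7, 7)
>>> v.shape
(13, 7)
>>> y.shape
(7, 13, 13)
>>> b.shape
(13, 37, 7)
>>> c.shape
(13, 37, 13)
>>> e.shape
(37, 13, 7)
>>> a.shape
(7, 13, 13)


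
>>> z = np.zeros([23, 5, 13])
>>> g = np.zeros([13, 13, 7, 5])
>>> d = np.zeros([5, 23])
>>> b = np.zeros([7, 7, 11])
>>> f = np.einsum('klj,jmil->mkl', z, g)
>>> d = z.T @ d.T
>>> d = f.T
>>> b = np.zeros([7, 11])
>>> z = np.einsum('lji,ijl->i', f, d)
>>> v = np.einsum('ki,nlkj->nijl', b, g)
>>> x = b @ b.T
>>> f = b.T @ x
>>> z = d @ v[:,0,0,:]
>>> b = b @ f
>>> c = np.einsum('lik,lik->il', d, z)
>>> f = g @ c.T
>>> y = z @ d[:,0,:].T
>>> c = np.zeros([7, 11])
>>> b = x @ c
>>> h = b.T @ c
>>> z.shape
(5, 23, 13)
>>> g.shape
(13, 13, 7, 5)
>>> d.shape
(5, 23, 13)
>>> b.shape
(7, 11)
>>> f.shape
(13, 13, 7, 23)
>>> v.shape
(13, 11, 5, 13)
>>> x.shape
(7, 7)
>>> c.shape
(7, 11)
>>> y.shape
(5, 23, 5)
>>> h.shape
(11, 11)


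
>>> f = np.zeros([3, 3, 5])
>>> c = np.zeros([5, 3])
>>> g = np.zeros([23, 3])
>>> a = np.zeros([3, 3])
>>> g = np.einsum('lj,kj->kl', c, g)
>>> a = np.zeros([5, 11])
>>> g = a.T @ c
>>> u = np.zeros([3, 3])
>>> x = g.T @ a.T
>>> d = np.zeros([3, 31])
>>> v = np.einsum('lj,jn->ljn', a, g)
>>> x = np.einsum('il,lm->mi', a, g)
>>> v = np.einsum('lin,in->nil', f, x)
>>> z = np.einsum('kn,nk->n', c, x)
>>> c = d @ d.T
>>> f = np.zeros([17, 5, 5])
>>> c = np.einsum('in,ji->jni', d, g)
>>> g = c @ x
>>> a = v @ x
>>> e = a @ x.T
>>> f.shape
(17, 5, 5)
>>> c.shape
(11, 31, 3)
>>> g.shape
(11, 31, 5)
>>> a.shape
(5, 3, 5)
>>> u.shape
(3, 3)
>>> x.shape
(3, 5)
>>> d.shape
(3, 31)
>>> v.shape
(5, 3, 3)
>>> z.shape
(3,)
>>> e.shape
(5, 3, 3)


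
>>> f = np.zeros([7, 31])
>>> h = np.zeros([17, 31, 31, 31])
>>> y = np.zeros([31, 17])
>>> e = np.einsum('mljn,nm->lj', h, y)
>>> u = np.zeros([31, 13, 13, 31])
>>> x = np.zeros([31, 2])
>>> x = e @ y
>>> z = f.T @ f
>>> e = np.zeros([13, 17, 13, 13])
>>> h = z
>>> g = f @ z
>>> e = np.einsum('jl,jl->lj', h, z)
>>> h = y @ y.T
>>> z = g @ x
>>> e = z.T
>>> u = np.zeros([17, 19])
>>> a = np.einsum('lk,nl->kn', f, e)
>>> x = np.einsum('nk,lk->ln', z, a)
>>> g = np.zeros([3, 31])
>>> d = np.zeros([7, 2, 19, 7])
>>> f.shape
(7, 31)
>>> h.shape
(31, 31)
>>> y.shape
(31, 17)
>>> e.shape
(17, 7)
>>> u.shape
(17, 19)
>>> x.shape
(31, 7)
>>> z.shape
(7, 17)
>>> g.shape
(3, 31)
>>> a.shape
(31, 17)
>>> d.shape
(7, 2, 19, 7)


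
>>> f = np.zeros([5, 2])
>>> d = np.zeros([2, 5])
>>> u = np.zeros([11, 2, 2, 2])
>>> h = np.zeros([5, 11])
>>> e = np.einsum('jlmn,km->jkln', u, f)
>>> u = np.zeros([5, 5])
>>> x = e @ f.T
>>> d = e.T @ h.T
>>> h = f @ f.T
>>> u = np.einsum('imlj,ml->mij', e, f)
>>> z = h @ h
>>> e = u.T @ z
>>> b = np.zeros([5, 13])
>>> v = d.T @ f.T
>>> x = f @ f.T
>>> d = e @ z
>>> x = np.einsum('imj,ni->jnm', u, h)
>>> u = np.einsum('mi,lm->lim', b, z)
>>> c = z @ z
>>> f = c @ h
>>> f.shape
(5, 5)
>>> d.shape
(2, 11, 5)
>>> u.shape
(5, 13, 5)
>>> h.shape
(5, 5)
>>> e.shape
(2, 11, 5)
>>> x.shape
(2, 5, 11)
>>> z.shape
(5, 5)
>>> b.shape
(5, 13)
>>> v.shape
(5, 5, 2, 5)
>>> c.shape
(5, 5)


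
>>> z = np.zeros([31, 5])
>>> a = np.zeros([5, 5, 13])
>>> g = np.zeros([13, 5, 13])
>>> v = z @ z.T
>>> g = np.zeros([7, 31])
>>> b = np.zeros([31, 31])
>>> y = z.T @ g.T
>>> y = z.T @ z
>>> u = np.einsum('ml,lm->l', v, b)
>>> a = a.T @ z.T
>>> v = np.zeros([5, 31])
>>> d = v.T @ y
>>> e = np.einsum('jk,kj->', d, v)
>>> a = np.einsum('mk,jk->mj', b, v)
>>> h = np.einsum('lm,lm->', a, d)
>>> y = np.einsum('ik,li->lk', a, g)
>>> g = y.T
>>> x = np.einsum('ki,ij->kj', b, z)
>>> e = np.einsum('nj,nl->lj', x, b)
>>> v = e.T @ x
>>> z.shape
(31, 5)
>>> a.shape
(31, 5)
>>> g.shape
(5, 7)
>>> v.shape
(5, 5)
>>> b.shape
(31, 31)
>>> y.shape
(7, 5)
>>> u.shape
(31,)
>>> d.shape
(31, 5)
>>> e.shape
(31, 5)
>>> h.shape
()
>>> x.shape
(31, 5)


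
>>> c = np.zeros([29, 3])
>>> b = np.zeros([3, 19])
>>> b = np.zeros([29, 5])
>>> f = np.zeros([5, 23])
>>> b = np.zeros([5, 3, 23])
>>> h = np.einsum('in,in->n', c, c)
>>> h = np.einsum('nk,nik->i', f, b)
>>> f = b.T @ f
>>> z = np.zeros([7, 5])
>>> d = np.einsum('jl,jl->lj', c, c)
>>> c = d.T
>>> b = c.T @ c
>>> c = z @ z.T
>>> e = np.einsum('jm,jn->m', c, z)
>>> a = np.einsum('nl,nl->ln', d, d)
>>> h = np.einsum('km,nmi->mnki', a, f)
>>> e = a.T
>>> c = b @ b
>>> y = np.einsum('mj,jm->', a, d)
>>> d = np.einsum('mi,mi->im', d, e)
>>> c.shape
(3, 3)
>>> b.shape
(3, 3)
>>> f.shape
(23, 3, 23)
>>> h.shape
(3, 23, 29, 23)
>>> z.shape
(7, 5)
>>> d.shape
(29, 3)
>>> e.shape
(3, 29)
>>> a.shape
(29, 3)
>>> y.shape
()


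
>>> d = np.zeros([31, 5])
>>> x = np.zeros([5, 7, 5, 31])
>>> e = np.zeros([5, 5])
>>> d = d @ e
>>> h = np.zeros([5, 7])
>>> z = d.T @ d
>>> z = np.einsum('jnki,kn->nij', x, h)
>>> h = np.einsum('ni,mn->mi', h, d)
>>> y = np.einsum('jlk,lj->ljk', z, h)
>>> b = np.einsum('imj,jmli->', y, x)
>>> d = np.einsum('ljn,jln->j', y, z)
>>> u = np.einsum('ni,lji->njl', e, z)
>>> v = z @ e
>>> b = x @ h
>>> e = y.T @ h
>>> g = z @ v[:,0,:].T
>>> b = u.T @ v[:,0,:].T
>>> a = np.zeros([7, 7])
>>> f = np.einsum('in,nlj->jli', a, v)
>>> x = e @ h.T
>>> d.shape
(7,)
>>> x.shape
(5, 7, 31)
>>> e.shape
(5, 7, 7)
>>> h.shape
(31, 7)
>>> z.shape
(7, 31, 5)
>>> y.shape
(31, 7, 5)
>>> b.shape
(7, 31, 7)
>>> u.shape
(5, 31, 7)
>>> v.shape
(7, 31, 5)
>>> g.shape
(7, 31, 7)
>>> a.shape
(7, 7)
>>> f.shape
(5, 31, 7)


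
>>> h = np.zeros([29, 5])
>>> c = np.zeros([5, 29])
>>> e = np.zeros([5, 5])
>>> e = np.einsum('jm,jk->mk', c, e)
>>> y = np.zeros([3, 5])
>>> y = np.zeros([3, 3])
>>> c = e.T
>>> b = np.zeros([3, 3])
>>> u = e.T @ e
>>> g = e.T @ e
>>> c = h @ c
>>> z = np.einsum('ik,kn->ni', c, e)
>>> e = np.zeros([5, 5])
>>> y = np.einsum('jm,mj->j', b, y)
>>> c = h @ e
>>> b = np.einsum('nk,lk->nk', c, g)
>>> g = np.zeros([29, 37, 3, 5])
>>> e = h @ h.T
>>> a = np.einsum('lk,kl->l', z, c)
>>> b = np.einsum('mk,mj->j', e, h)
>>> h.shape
(29, 5)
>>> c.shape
(29, 5)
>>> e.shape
(29, 29)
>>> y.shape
(3,)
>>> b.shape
(5,)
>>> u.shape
(5, 5)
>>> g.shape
(29, 37, 3, 5)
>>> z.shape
(5, 29)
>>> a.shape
(5,)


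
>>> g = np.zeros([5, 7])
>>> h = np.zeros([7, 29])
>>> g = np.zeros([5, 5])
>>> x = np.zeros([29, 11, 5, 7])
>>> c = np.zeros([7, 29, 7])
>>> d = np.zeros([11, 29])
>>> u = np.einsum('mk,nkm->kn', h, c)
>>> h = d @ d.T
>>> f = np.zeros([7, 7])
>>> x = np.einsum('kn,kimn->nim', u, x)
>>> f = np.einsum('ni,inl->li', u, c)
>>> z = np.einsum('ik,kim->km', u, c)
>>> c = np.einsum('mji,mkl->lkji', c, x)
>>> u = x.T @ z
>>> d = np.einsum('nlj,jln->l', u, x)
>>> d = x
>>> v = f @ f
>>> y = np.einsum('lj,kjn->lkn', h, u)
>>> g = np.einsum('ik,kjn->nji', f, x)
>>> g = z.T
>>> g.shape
(7, 7)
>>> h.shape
(11, 11)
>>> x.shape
(7, 11, 5)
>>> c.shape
(5, 11, 29, 7)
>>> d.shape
(7, 11, 5)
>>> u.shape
(5, 11, 7)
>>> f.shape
(7, 7)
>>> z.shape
(7, 7)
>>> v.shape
(7, 7)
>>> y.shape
(11, 5, 7)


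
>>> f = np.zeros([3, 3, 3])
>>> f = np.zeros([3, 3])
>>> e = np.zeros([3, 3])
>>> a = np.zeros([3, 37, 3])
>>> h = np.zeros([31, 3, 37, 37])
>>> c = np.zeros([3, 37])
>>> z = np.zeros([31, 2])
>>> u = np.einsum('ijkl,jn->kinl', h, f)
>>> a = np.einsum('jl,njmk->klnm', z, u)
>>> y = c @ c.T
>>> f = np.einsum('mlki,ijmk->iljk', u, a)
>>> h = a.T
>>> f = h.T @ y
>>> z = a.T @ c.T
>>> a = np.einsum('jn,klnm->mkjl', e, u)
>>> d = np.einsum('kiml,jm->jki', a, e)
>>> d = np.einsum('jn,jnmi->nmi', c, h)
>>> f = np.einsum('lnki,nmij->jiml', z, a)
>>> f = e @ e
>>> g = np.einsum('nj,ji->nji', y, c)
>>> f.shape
(3, 3)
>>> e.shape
(3, 3)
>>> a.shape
(37, 37, 3, 31)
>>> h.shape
(3, 37, 2, 37)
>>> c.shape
(3, 37)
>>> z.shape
(3, 37, 2, 3)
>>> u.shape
(37, 31, 3, 37)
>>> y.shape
(3, 3)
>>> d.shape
(37, 2, 37)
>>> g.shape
(3, 3, 37)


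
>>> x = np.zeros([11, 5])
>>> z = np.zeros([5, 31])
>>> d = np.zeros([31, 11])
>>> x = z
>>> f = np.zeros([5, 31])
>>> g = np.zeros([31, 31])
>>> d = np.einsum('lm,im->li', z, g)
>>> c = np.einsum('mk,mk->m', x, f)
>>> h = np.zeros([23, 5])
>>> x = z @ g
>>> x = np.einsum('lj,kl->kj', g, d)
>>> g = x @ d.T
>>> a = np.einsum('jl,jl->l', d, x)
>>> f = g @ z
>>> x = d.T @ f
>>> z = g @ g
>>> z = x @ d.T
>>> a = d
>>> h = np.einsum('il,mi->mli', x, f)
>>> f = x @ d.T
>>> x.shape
(31, 31)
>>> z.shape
(31, 5)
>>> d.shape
(5, 31)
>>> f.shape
(31, 5)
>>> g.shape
(5, 5)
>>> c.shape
(5,)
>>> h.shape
(5, 31, 31)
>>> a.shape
(5, 31)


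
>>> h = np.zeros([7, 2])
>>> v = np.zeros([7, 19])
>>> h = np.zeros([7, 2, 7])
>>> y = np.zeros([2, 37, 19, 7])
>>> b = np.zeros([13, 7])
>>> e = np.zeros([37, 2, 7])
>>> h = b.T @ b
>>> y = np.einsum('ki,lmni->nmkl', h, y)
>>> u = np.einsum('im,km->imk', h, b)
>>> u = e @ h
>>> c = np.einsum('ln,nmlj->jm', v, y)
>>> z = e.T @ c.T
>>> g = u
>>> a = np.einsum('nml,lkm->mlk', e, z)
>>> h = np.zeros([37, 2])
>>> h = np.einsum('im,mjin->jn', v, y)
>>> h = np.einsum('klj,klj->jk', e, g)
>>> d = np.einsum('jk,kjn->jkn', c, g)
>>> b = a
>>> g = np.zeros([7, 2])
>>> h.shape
(7, 37)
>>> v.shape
(7, 19)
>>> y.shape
(19, 37, 7, 2)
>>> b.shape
(2, 7, 2)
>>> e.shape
(37, 2, 7)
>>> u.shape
(37, 2, 7)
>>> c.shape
(2, 37)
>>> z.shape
(7, 2, 2)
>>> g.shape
(7, 2)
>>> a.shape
(2, 7, 2)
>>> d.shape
(2, 37, 7)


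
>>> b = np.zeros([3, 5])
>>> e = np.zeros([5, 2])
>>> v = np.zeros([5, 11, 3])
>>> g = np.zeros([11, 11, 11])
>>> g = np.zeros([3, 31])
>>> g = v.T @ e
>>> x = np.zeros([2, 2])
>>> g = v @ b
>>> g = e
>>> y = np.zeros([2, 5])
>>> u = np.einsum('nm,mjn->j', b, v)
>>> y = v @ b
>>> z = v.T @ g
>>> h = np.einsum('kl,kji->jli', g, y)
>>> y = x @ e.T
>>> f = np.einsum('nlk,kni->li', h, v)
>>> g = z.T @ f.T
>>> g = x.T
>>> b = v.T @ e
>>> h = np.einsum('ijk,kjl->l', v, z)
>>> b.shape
(3, 11, 2)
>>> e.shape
(5, 2)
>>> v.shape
(5, 11, 3)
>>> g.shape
(2, 2)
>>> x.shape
(2, 2)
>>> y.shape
(2, 5)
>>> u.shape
(11,)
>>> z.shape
(3, 11, 2)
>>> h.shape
(2,)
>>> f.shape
(2, 3)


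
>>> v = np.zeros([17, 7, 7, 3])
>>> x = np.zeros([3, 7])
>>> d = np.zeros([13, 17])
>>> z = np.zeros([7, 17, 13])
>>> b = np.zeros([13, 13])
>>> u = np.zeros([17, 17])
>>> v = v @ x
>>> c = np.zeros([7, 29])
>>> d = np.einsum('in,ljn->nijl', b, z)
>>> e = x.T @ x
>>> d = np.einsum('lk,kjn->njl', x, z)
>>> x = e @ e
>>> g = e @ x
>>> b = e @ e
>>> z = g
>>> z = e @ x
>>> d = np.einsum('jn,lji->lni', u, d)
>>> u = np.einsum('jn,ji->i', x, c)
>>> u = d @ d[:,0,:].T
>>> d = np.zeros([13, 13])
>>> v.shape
(17, 7, 7, 7)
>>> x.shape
(7, 7)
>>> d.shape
(13, 13)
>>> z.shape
(7, 7)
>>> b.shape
(7, 7)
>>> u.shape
(13, 17, 13)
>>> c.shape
(7, 29)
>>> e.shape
(7, 7)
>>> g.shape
(7, 7)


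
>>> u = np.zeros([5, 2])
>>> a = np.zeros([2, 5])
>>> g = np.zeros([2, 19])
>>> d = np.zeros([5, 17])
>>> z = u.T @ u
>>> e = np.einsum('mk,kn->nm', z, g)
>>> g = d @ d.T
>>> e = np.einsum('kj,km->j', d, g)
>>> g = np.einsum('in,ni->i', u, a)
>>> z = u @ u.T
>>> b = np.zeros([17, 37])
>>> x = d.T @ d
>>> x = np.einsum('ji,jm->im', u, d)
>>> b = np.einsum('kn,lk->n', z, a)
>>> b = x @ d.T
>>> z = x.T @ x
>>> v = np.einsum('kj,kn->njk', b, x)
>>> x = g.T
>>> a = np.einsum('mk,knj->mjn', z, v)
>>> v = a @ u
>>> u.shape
(5, 2)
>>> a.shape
(17, 2, 5)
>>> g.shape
(5,)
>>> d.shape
(5, 17)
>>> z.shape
(17, 17)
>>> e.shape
(17,)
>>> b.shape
(2, 5)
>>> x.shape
(5,)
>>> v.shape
(17, 2, 2)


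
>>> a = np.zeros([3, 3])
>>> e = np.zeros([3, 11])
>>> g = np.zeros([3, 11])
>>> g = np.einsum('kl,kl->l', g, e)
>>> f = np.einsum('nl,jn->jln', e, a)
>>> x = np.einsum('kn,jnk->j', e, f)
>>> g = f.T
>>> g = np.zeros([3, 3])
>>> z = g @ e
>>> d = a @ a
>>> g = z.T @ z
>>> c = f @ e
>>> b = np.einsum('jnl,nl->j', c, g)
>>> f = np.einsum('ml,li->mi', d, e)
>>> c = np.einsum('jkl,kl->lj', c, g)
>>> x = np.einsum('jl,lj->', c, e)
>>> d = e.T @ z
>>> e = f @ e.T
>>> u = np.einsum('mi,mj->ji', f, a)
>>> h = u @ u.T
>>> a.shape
(3, 3)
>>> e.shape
(3, 3)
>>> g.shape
(11, 11)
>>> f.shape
(3, 11)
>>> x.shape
()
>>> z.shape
(3, 11)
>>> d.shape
(11, 11)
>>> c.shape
(11, 3)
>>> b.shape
(3,)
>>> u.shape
(3, 11)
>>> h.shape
(3, 3)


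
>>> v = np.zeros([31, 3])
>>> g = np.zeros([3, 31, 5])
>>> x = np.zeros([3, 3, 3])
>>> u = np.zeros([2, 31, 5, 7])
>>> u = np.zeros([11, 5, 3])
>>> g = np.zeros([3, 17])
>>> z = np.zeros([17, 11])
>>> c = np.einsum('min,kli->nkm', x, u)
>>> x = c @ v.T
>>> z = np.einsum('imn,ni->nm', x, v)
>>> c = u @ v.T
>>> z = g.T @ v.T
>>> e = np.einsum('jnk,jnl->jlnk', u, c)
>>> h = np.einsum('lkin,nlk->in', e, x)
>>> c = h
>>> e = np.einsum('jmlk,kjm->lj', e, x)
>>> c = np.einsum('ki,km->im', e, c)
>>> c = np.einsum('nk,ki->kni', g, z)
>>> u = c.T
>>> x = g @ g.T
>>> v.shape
(31, 3)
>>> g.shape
(3, 17)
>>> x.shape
(3, 3)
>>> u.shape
(31, 3, 17)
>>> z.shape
(17, 31)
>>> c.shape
(17, 3, 31)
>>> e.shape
(5, 11)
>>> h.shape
(5, 3)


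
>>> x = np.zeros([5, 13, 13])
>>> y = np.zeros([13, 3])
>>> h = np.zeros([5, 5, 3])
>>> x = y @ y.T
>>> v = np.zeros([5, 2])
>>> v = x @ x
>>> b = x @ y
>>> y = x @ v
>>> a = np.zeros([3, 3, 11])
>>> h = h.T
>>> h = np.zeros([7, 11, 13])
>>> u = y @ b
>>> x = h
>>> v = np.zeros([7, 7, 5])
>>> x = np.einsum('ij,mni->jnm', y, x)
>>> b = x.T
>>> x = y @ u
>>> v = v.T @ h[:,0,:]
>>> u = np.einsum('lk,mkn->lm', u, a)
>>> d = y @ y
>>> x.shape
(13, 3)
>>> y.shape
(13, 13)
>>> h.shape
(7, 11, 13)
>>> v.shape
(5, 7, 13)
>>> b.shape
(7, 11, 13)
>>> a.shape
(3, 3, 11)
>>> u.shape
(13, 3)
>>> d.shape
(13, 13)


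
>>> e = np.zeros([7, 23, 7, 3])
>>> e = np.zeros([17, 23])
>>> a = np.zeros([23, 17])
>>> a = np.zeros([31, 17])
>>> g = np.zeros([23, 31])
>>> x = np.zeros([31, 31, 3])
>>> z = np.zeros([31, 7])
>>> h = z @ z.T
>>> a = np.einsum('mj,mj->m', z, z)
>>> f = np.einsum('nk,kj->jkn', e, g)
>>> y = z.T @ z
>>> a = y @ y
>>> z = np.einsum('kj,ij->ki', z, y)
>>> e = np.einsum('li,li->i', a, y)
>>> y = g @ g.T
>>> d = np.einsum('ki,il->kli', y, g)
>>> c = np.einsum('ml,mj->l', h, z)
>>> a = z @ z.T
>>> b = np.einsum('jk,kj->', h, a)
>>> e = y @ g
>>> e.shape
(23, 31)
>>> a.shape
(31, 31)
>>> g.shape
(23, 31)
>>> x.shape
(31, 31, 3)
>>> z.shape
(31, 7)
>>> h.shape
(31, 31)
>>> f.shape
(31, 23, 17)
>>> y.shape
(23, 23)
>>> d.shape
(23, 31, 23)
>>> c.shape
(31,)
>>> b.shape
()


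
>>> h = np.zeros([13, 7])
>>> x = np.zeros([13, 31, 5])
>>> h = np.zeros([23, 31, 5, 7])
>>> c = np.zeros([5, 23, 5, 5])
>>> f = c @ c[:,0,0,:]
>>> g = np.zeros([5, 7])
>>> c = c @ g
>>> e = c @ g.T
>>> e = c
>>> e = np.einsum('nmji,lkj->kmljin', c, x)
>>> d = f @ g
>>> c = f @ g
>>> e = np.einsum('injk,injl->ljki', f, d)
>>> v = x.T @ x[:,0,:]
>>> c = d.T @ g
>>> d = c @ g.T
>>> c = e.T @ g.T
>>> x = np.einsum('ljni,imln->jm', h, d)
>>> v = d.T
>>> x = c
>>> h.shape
(23, 31, 5, 7)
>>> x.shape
(5, 5, 5, 5)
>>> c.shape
(5, 5, 5, 5)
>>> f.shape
(5, 23, 5, 5)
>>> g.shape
(5, 7)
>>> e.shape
(7, 5, 5, 5)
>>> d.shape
(7, 5, 23, 5)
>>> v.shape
(5, 23, 5, 7)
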